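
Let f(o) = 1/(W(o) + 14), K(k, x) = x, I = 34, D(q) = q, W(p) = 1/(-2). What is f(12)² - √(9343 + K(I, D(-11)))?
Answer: 4/729 - 2*√2333 ≈ -96.597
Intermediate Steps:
W(p) = -½
f(o) = 2/27 (f(o) = 1/(-½ + 14) = 1/(27/2) = 2/27)
f(12)² - √(9343 + K(I, D(-11))) = (2/27)² - √(9343 - 11) = 4/729 - √9332 = 4/729 - 2*√2333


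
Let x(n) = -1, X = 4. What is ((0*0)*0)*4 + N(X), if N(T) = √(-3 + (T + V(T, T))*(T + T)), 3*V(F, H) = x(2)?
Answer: √237/3 ≈ 5.1316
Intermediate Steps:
V(F, H) = -⅓ (V(F, H) = (⅓)*(-1) = -⅓)
N(T) = √(-3 + 2*T*(-⅓ + T)) (N(T) = √(-3 + (T - ⅓)*(T + T)) = √(-3 + (-⅓ + T)*(2*T)) = √(-3 + 2*T*(-⅓ + T)))
((0*0)*0)*4 + N(X) = ((0*0)*0)*4 + √(-27 - 6*4 + 18*4²)/3 = (0*0)*4 + √(-27 - 24 + 18*16)/3 = 0*4 + √(-27 - 24 + 288)/3 = 0 + √237/3 = √237/3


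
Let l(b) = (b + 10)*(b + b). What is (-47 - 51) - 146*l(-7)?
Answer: 6034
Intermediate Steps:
l(b) = 2*b*(10 + b) (l(b) = (10 + b)*(2*b) = 2*b*(10 + b))
(-47 - 51) - 146*l(-7) = (-47 - 51) - 292*(-7)*(10 - 7) = -98 - 292*(-7)*3 = -98 - 146*(-42) = -98 + 6132 = 6034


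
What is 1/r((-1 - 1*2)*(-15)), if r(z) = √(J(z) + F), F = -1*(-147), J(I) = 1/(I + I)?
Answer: 3*√132310/13231 ≈ 0.082476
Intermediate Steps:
J(I) = 1/(2*I)
F = 147
r(z) = √(147 + 1/(2*z)) (r(z) = √(1/(2*z) + 147) = √(147 + 1/(2*z)))
1/r((-1 - 1*2)*(-15)) = 1/(√(588 + 2/(((-1 - 1*2)*(-15))))/2) = 1/(√(588 + 2/(((-1 - 2)*(-15))))/2) = 1/(√(588 + 2/((-3*(-15))))/2) = 1/(√(588 + 2/45)/2) = 1/(√(26462/45)/2) = 1/((√132310/15)/2) = 1/(√132310/30) = 3*√132310/13231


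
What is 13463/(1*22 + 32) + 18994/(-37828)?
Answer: 63531586/255339 ≈ 248.81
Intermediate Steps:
13463/(1*22 + 32) + 18994/(-37828) = 13463/(22 + 32) + 18994*(-1/37828) = 13463/54 - 9497/18914 = 63531586/255339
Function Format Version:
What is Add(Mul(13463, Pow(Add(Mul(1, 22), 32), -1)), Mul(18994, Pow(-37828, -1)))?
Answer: Rational(63531586, 255339) ≈ 248.81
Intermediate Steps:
Add(Mul(13463, Pow(Add(Mul(1, 22), 32), -1)), Mul(18994, Pow(-37828, -1))) = Add(Mul(13463, Pow(Add(22, 32), -1)), Mul(18994, Rational(-1, 37828))) = Add(Mul(13463, Pow(54, -1)), Rational(-9497, 18914)) = Add(Mul(13463, Rational(1, 54)), Rational(-9497, 18914)) = Add(Rational(13463, 54), Rational(-9497, 18914)) = Rational(63531586, 255339)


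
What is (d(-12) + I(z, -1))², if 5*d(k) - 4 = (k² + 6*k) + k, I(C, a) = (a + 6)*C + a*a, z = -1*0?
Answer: 4761/25 ≈ 190.44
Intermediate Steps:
z = 0
I(C, a) = a² + C*(6 + a) (I(C, a) = (6 + a)*C + a² = C*(6 + a) + a² = a² + C*(6 + a))
d(k) = ⅘ + k²/5 + 7*k/5 (d(k) = ⅘ + ((k² + 6*k) + k)/5 = ⅘ + (k² + 7*k)/5 = ⅘ + (k²/5 + 7*k/5) = ⅘ + k²/5 + 7*k/5)
(d(-12) + I(z, -1))² = ((⅘ + (⅕)*(-12)² + (7/5)*(-12)) + ((-1)² + 6*0 + 0*(-1)))² = ((⅘ + (⅕)*144 - 84/5) + (1 + 0 + 0))² = ((⅘ + 144/5 - 84/5) + 1)² = (64/5 + 1)² = (69/5)² = 4761/25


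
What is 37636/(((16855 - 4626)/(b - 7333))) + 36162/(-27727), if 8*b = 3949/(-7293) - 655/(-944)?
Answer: -11499594157290233/509523646944 ≈ -22569.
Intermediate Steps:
b = 95369/5006976 (b = (3949/(-7293) - 655/(-944))/8 = (3949*(-1/7293) - 655*(-1/944))/8 = (-359/663 + 655/944)/8 = (1/8)*(95369/625872) = 95369/5006976 ≈ 0.019047)
37636/(((16855 - 4626)/(b - 7333))) + 36162/(-27727) = 37636/(((16855 - 4626)/(95369/5006976 - 7333))) + 36162/(-27727) = 37636/((12229/(-36716059639/5006976))) + 36162*(-1/27727) = 37636/((12229*(-5006976/36716059639))) - 5166/3961 = 37636/(-8747187072/5245151377) - 5166/3961 = 37636*(-5245151377/8747187072) - 5166/3961 = -49351629306193/2186796768 - 5166/3961 = -11499594157290233/509523646944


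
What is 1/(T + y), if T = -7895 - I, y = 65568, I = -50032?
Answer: 1/107705 ≈ 9.2846e-6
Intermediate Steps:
T = 42137 (T = -7895 - 1*(-50032) = -7895 + 50032 = 42137)
1/(T + y) = 1/(42137 + 65568) = 1/107705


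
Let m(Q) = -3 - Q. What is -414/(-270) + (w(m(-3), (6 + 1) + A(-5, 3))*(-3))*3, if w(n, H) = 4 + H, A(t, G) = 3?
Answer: -1867/15 ≈ -124.47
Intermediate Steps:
-414/(-270) + (w(m(-3), (6 + 1) + A(-5, 3))*(-3))*3 = -414/(-270) + ((4 + ((6 + 1) + 3))*(-3))*3 = -414*(-1/270) + ((4 + (7 + 3))*(-3))*3 = 23/15 + ((4 + 10)*(-3))*3 = 23/15 + (14*(-3))*3 = 23/15 - 42*3 = 23/15 - 126 = -1867/15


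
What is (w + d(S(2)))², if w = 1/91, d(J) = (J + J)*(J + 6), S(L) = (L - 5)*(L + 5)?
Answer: 3286843561/8281 ≈ 3.9691e+5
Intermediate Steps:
S(L) = (-5 + L)*(5 + L)
d(J) = 2*J*(6 + J) (d(J) = (2*J)*(6 + J) = 2*J*(6 + J))
w = 1/91 ≈ 0.010989
(w + d(S(2)))² = (1/91 + 2*(-25 + 2²)*(6 + (-25 + 2²)))² = (1/91 + 2*(-25 + 4)*(6 + (-25 + 4)))² = (1/91 + 2*(-21)*(6 - 21))² = (1/91 + 2*(-21)*(-15))² = (1/91 + 630)² = (57331/91)² = 3286843561/8281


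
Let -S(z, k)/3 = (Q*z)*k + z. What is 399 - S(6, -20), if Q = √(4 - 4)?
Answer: 417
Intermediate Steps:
Q = 0 (Q = √0 = 0)
S(z, k) = -3*z (S(z, k) = -3*((0*z)*k + z) = -3*(0*k + z) = -3*(0 + z) = -3*z)
399 - S(6, -20) = 399 - (-3)*6 = 399 - 1*(-18) = 399 + 18 = 417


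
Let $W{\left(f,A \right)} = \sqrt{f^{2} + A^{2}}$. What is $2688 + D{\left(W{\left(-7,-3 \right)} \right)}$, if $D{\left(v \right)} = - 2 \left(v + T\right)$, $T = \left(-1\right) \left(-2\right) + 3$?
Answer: $2678 - 2 \sqrt{58} \approx 2662.8$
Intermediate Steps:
$T = 5$ ($T = 2 + 3 = 5$)
$W{\left(f,A \right)} = \sqrt{A^{2} + f^{2}}$
$D{\left(v \right)} = -10 - 2 v$ ($D{\left(v \right)} = - 2 \left(v + 5\right) = - 2 \left(5 + v\right) = -10 - 2 v$)
$2688 + D{\left(W{\left(-7,-3 \right)} \right)} = 2688 - \left(10 + 2 \sqrt{\left(-3\right)^{2} + \left(-7\right)^{2}}\right) = 2688 - \left(10 + 2 \sqrt{9 + 49}\right) = 2688 - \left(10 + 2 \sqrt{58}\right) = 2678 - 2 \sqrt{58}$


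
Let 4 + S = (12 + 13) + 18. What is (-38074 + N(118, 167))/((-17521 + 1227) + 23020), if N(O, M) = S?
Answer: -38035/6726 ≈ -5.6549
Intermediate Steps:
S = 39 (S = -4 + ((12 + 13) + 18) = -4 + (25 + 18) = -4 + 43 = 39)
N(O, M) = 39
(-38074 + N(118, 167))/((-17521 + 1227) + 23020) = (-38074 + 39)/((-17521 + 1227) + 23020) = -38035/(-16294 + 23020) = -38035/6726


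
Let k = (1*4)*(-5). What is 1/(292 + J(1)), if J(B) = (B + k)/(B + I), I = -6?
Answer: 5/1479 ≈ 0.0033807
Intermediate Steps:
k = -20 (k = 4*(-5) = -20)
J(B) = (-20 + B)/(-6 + B) (J(B) = (B - 20)/(B - 6) = (-20 + B)/(-6 + B))
1/(292 + J(1)) = 1/(292 + (-20 + 1)/(-6 + 1)) = 1/(292 - 19/(-5)) = 1/(292 - ⅕*(-19)) = 1/(292 + 19/5) = 1/(1479/5) = 5/1479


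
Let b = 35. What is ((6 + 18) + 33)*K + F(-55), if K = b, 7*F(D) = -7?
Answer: 1994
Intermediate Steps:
F(D) = -1 (F(D) = (1/7)*(-7) = -1)
K = 35
((6 + 18) + 33)*K + F(-55) = ((6 + 18) + 33)*35 - 1 = (24 + 33)*35 - 1 = 57*35 - 1 = 1995 - 1 = 1994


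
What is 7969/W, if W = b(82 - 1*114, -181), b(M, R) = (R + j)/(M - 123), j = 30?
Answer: 1235195/151 ≈ 8180.1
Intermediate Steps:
b(M, R) = (30 + R)/(-123 + M) (b(M, R) = (R + 30)/(M - 123) = (30 + R)/(-123 + M))
W = 151/155 (W = (30 - 181)/(-123 + (82 - 1*114)) = -151/(-123 + (82 - 114)) = -151/(-123 - 32) = -151/(-155) = -1/155*(-151) = 151/155 ≈ 0.97419)
7969/W = 7969/(151/155) = 7969*(155/151) = 1235195/151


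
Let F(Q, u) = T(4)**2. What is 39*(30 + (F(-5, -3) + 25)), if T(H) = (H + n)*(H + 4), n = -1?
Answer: 24609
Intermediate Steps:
T(H) = (-1 + H)*(4 + H) (T(H) = (H - 1)*(H + 4) = (-1 + H)*(4 + H))
F(Q, u) = 576 (F(Q, u) = (-4 + 4**2 + 3*4)**2 = (-4 + 16 + 12)**2 = 24**2 = 576)
39*(30 + (F(-5, -3) + 25)) = 39*(30 + (576 + 25)) = 39*(30 + 601) = 39*631 = 24609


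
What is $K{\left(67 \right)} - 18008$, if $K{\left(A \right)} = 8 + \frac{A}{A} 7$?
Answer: $-17993$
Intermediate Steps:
$K{\left(A \right)} = 15$ ($K{\left(A \right)} = 8 + 1 \cdot 7 = 8 + 7 = 15$)
$K{\left(67 \right)} - 18008 = 15 - 18008 = -17993$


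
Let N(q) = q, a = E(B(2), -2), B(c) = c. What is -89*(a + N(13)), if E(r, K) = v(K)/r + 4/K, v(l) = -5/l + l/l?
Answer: -4539/4 ≈ -1134.8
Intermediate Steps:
v(l) = 1 - 5/l (v(l) = -5/l + 1 = 1 - 5/l)
E(r, K) = 4/K + (-5 + K)/(K*r) (E(r, K) = ((-5 + K)/K)/r + 4/K = (-5 + K)/(K*r) + 4/K = 4/K + (-5 + K)/(K*r))
a = -¼ (a = (-5 - 2 + 4*2)/(-2*2) = -½*½*(-5 - 2 + 8) = -½*½*1 = -¼ ≈ -0.25000)
-89*(a + N(13)) = -89*(-¼ + 13) = -89*51/4 = -4539/4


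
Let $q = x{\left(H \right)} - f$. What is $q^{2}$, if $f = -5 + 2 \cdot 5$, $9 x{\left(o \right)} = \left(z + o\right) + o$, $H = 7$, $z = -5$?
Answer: $16$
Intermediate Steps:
$x{\left(o \right)} = - \frac{5}{9} + \frac{2 o}{9}$ ($x{\left(o \right)} = \frac{\left(-5 + o\right) + o}{9} = \frac{-5 + 2 o}{9} = - \frac{5}{9} + \frac{2 o}{9}$)
$f = 5$ ($f = -5 + 10 = 5$)
$q = -4$ ($q = \left(- \frac{5}{9} + \frac{2}{9} \cdot 7\right) - 5 = \left(- \frac{5}{9} + \frac{14}{9}\right) - 5 = 1 - 5 = -4$)
$q^{2} = \left(-4\right)^{2} = 16$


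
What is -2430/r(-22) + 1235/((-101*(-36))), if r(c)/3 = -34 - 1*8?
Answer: 499505/25452 ≈ 19.625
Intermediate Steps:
r(c) = -126 (r(c) = 3*(-34 - 1*8) = 3*(-34 - 8) = 3*(-42) = -126)
-2430/r(-22) + 1235/((-101*(-36))) = -2430/(-126) + 1235/((-101*(-36))) = -2430*(-1/126) + 1235/3636 = 135/7 + 1235*(1/3636) = 135/7 + 1235/3636 = 499505/25452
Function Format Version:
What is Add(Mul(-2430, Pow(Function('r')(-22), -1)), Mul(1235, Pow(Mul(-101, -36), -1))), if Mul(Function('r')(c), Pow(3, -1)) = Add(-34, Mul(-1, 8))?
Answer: Rational(499505, 25452) ≈ 19.625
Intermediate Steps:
Function('r')(c) = -126 (Function('r')(c) = Mul(3, Add(-34, Mul(-1, 8))) = Mul(3, Add(-34, -8)) = Mul(3, -42) = -126)
Add(Mul(-2430, Pow(Function('r')(-22), -1)), Mul(1235, Pow(Mul(-101, -36), -1))) = Add(Mul(-2430, Pow(-126, -1)), Mul(1235, Pow(Mul(-101, -36), -1))) = Add(Mul(-2430, Rational(-1, 126)), Mul(1235, Pow(3636, -1))) = Add(Rational(135, 7), Mul(1235, Rational(1, 3636))) = Add(Rational(135, 7), Rational(1235, 3636)) = Rational(499505, 25452)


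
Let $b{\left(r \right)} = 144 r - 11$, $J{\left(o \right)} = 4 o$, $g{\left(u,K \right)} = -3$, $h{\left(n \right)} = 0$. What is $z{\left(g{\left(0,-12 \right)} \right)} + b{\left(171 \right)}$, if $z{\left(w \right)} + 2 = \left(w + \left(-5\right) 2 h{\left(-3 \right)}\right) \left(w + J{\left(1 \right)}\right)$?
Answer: $24608$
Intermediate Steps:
$b{\left(r \right)} = -11 + 144 r$
$z{\left(w \right)} = -2 + w \left(4 + w\right)$ ($z{\left(w \right)} = -2 + \left(w + \left(-5\right) 2 \cdot 0\right) \left(w + 4 \cdot 1\right) = -2 + \left(w - 0\right) \left(w + 4\right) = -2 + \left(w + 0\right) \left(4 + w\right) = -2 + w \left(4 + w\right)$)
$z{\left(g{\left(0,-12 \right)} \right)} + b{\left(171 \right)} = \left(-2 + \left(-3\right)^{2} + 4 \left(-3\right)\right) + \left(-11 + 144 \cdot 171\right) = \left(-2 + 9 - 12\right) + \left(-11 + 24624\right) = -5 + 24613 = 24608$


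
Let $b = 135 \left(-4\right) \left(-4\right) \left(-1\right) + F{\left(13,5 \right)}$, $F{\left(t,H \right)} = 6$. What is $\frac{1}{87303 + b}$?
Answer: $\frac{1}{85149} \approx 1.1744 \cdot 10^{-5}$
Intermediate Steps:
$b = -2154$ ($b = 135 \left(-4\right) \left(-4\right) \left(-1\right) + 6 = 135 \cdot 16 \left(-1\right) + 6 = 135 \left(-16\right) + 6 = -2160 + 6 = -2154$)
$\frac{1}{87303 + b} = \frac{1}{87303 - 2154} = \frac{1}{85149}$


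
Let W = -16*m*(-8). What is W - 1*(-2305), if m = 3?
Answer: 2689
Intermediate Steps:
W = 384 (W = -16*3*(-8) = -48*(-8) = 384)
W - 1*(-2305) = 384 - 1*(-2305) = 384 + 2305 = 2689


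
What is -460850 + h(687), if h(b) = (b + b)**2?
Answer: 1427026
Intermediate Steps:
h(b) = 4*b**2 (h(b) = (2*b)**2 = 4*b**2)
-460850 + h(687) = -460850 + 4*687**2 = -460850 + 4*471969 = -460850 + 1887876 = 1427026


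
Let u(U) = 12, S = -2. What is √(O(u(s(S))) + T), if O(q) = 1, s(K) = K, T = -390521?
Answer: 2*I*√97630 ≈ 624.92*I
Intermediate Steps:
√(O(u(s(S))) + T) = √(1 - 390521) = √(-390520) = 2*I*√97630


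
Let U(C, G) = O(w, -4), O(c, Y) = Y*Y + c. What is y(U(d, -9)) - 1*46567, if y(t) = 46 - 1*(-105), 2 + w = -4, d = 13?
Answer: -46416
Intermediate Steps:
w = -6 (w = -2 - 4 = -6)
O(c, Y) = c + Y**2 (O(c, Y) = Y**2 + c = c + Y**2)
U(C, G) = 10 (U(C, G) = -6 + (-4)**2 = -6 + 16 = 10)
y(t) = 151 (y(t) = 46 + 105 = 151)
y(U(d, -9)) - 1*46567 = 151 - 1*46567 = 151 - 46567 = -46416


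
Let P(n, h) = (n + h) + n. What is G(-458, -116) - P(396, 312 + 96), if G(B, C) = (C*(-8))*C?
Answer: -108848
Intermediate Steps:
G(B, C) = -8*C**2 (G(B, C) = (-8*C)*C = -8*C**2)
P(n, h) = h + 2*n (P(n, h) = (h + n) + n = h + 2*n)
G(-458, -116) - P(396, 312 + 96) = -8*(-116)**2 - ((312 + 96) + 2*396) = -8*13456 - (408 + 792) = -107648 - 1*1200 = -107648 - 1200 = -108848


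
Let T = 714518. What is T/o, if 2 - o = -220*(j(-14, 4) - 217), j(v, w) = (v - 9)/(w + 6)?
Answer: -51037/3446 ≈ -14.811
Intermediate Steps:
j(v, w) = (-9 + v)/(6 + w)
o = -48244 (o = 2 - (-220)*((-9 - 14)/(6 + 4) - 217) = 2 - (-220)*(-23/10 - 217) = 2 - (-220)*(-2193)/10 = 2 - 1*48246 = 2 - 48246 = -48244)
T/o = 714518/(-48244) = 714518*(-1/48244) = -51037/3446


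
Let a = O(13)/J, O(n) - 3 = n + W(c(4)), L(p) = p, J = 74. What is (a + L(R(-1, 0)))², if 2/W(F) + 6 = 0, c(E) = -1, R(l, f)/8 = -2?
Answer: 12285025/49284 ≈ 249.27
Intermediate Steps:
R(l, f) = -16 (R(l, f) = 8*(-2) = -16)
W(F) = -⅓ (W(F) = 2/(-6 + 0) = 2/(-6) = 2*(-⅙) = -⅓)
O(n) = 8/3 + n (O(n) = 3 + (n - ⅓) = 3 + (-⅓ + n) = 8/3 + n)
a = 47/222 (a = (8/3 + 13)/74 = (47/3)*(1/74) = 47/222 ≈ 0.21171)
(a + L(R(-1, 0)))² = (47/222 - 16)² = (-3505/222)² = 12285025/49284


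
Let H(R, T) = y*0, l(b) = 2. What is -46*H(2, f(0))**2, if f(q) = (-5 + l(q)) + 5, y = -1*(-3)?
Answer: 0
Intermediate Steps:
y = 3
f(q) = 2 (f(q) = (-5 + 2) + 5 = -3 + 5 = 2)
H(R, T) = 0 (H(R, T) = 3*0 = 0)
-46*H(2, f(0))**2 = -46*0**2 = -46*0 = 0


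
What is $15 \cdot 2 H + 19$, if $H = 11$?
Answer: $349$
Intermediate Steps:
$15 \cdot 2 H + 19 = 15 \cdot 2 \cdot 11 + 19 = 30 \cdot 11 + 19 = 330 + 19 = 349$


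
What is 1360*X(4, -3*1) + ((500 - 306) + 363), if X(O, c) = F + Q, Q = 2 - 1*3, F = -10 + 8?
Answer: -3523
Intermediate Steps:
F = -2
Q = -1 (Q = 2 - 3 = -1)
X(O, c) = -3 (X(O, c) = -2 - 1 = -3)
1360*X(4, -3*1) + ((500 - 306) + 363) = 1360*(-3) + ((500 - 306) + 363) = -4080 + (194 + 363) = -4080 + 557 = -3523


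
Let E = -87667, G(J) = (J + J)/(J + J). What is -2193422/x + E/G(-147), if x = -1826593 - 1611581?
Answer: -150706103318/1719087 ≈ -87666.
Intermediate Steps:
G(J) = 1 (G(J) = (2*J)/((2*J)) = (2*J)*(1/(2*J)) = 1)
x = -3438174
-2193422/x + E/G(-147) = -2193422/(-3438174) - 87667/1 = -2193422*(-1/3438174) - 87667*1 = 1096711/1719087 - 87667 = -150706103318/1719087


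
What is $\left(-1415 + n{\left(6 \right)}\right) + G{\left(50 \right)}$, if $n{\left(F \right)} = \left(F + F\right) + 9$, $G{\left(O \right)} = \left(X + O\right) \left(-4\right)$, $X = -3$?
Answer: $-1582$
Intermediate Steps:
$G{\left(O \right)} = 12 - 4 O$ ($G{\left(O \right)} = \left(-3 + O\right) \left(-4\right) = 12 - 4 O$)
$n{\left(F \right)} = 9 + 2 F$ ($n{\left(F \right)} = 2 F + 9 = 9 + 2 F$)
$\left(-1415 + n{\left(6 \right)}\right) + G{\left(50 \right)} = \left(-1415 + \left(9 + 2 \cdot 6\right)\right) + \left(12 - 200\right) = \left(-1415 + \left(9 + 12\right)\right) + \left(12 - 200\right) = \left(-1415 + 21\right) - 188 = -1394 - 188 = -1582$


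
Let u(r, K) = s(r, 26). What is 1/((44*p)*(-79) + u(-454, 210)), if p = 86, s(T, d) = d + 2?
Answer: -1/298908 ≈ -3.3455e-6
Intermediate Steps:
s(T, d) = 2 + d
u(r, K) = 28 (u(r, K) = 2 + 26 = 28)
1/((44*p)*(-79) + u(-454, 210)) = 1/((44*86)*(-79) + 28) = 1/(3784*(-79) + 28) = 1/(-298936 + 28) = 1/(-298908) = -1/298908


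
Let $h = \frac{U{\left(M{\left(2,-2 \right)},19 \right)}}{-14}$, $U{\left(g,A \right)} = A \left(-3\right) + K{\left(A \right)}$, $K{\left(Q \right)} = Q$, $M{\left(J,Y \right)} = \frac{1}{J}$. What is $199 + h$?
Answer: $\frac{1412}{7} \approx 201.71$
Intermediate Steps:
$U{\left(g,A \right)} = - 2 A$ ($U{\left(g,A \right)} = A \left(-3\right) + A = - 3 A + A = - 2 A$)
$h = \frac{19}{7}$ ($h = \frac{\left(-2\right) 19}{-14} = \left(-38\right) \left(- \frac{1}{14}\right) = \frac{19}{7} \approx 2.7143$)
$199 + h = 199 + \frac{19}{7} = \frac{1412}{7}$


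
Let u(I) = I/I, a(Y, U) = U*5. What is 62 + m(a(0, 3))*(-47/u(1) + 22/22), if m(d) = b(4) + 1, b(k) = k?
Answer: -168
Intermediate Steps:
a(Y, U) = 5*U
u(I) = 1
m(d) = 5 (m(d) = 4 + 1 = 5)
62 + m(a(0, 3))*(-47/u(1) + 22/22) = 62 + 5*(-47/1 + 22/22) = 62 + 5*(-47*1 + 22*(1/22)) = 62 + 5*(-47 + 1) = 62 + 5*(-46) = 62 - 230 = -168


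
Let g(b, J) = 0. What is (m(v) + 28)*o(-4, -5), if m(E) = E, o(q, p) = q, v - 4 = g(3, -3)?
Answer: -128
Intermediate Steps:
v = 4 (v = 4 + 0 = 4)
(m(v) + 28)*o(-4, -5) = (4 + 28)*(-4) = 32*(-4) = -128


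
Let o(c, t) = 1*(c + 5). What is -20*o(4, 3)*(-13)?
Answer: 2340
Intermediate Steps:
o(c, t) = 5 + c (o(c, t) = 1*(5 + c) = 5 + c)
-20*o(4, 3)*(-13) = -20*(5 + 4)*(-13) = -20*9*(-13) = -180*(-13) = 2340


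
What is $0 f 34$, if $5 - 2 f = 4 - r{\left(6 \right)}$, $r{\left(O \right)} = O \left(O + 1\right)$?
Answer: $0$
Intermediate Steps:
$r{\left(O \right)} = O \left(1 + O\right)$
$f = \frac{43}{2}$ ($f = \frac{5}{2} - \frac{4 - 6 \left(1 + 6\right)}{2} = \frac{5}{2} - \frac{4 - 6 \cdot 7}{2} = \frac{5}{2} - \frac{4 - 42}{2} = \frac{5}{2} - -19 = \frac{5}{2} + 19 = \frac{43}{2} \approx 21.5$)
$0 f 34 = 0 \cdot \frac{43}{2} \cdot 34 = 0 \cdot 34 = 0$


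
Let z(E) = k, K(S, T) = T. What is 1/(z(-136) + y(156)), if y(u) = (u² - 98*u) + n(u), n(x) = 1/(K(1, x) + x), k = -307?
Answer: 312/2727193 ≈ 0.00011440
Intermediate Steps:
n(x) = 1/(2*x) (n(x) = 1/(x + x) = 1/(2*x))
z(E) = -307
y(u) = u² + 1/(2*u) - 98*u (y(u) = (u² - 98*u) + 1/(2*u) = u² + 1/(2*u) - 98*u)
1/(z(-136) + y(156)) = 1/(-307 + (156² + (½)/156 - 98*156)) = 1/(-307 + (24336 + (½)*(1/156) - 15288)) = 1/(-307 + (24336 + 1/312 - 15288)) = 1/(-307 + 2822977/312) = 1/(2727193/312) = 312/2727193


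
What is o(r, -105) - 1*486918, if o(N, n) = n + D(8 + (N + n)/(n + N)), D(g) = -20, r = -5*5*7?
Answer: -487043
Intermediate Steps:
r = -175 (r = -25*7 = -175)
o(N, n) = -20 + n (o(N, n) = n - 20 = -20 + n)
o(r, -105) - 1*486918 = (-20 - 105) - 1*486918 = -125 - 486918 = -487043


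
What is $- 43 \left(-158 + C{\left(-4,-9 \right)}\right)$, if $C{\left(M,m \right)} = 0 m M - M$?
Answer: $6622$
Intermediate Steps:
$C{\left(M,m \right)} = - M$ ($C{\left(M,m \right)} = 0 M - M = 0 - M = - M$)
$- 43 \left(-158 + C{\left(-4,-9 \right)}\right) = - 43 \left(-158 - -4\right) = - 43 \left(-158 + 4\right) = \left(-43\right) \left(-154\right) = 6622$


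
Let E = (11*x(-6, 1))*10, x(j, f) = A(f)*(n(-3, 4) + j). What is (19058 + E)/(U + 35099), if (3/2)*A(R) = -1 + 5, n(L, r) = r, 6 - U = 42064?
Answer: -55414/20877 ≈ -2.6543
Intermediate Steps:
U = -42058 (U = 6 - 1*42064 = 6 - 42064 = -42058)
A(R) = 8/3 (A(R) = 2*(-1 + 5)/3 = (⅔)*4 = 8/3)
x(j, f) = 32/3 + 8*j/3 (x(j, f) = 8*(4 + j)/3 = 32/3 + 8*j/3)
E = -1760/3 (E = (11*(32/3 + (8/3)*(-6)))*10 = (11*(32/3 - 16))*10 = (11*(-16/3))*10 = -176/3*10 = -1760/3 ≈ -586.67)
(19058 + E)/(U + 35099) = (19058 - 1760/3)/(-42058 + 35099) = (55414/3)/(-6959) = (55414/3)*(-1/6959) = -55414/20877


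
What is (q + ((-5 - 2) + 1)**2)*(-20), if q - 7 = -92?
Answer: 980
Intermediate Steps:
q = -85 (q = 7 - 92 = -85)
(q + ((-5 - 2) + 1)**2)*(-20) = (-85 + ((-5 - 2) + 1)**2)*(-20) = (-85 + (-7 + 1)**2)*(-20) = (-85 + (-6)**2)*(-20) = (-85 + 36)*(-20) = -49*(-20) = 980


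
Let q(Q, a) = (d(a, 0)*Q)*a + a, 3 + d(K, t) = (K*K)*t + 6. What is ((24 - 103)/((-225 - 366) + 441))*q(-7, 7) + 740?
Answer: 9994/15 ≈ 666.27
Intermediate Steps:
d(K, t) = 3 + t*K² (d(K, t) = -3 + ((K*K)*t + 6) = -3 + (K²*t + 6) = -3 + (t*K² + 6) = -3 + (6 + t*K²) = 3 + t*K²)
q(Q, a) = a + 3*Q*a (q(Q, a) = ((3 + 0*a²)*Q)*a + a = ((3 + 0)*Q)*a + a = (3*Q)*a + a = 3*Q*a + a = a + 3*Q*a)
((24 - 103)/((-225 - 366) + 441))*q(-7, 7) + 740 = ((24 - 103)/((-225 - 366) + 441))*(7*(1 + 3*(-7))) + 740 = (-79/(-591 + 441))*(7*(1 - 21)) + 740 = (-79/(-150))*(7*(-20)) + 740 = -79*(-1/150)*(-140) + 740 = (79/150)*(-140) + 740 = -1106/15 + 740 = 9994/15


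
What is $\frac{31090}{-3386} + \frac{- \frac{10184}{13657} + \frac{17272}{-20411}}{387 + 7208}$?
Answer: $- \frac{32911525304422729}{3584299803430045} \approx -9.1821$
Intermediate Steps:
$\frac{31090}{-3386} + \frac{- \frac{10184}{13657} + \frac{17272}{-20411}}{387 + 7208} = 31090 \left(- \frac{1}{3386}\right) + \frac{\left(-10184\right) \frac{1}{13657} + 17272 \left(- \frac{1}{20411}\right)}{7595} = - \frac{15545}{1693} + \left(- \frac{10184}{13657} - \frac{17272}{20411}\right) \frac{1}{7595} = - \frac{15545}{1693} - \frac{443749328}{2117129240065} = - \frac{32911525304422729}{3584299803430045}$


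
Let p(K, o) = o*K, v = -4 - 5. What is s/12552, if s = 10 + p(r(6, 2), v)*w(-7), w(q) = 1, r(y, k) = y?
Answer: -11/3138 ≈ -0.0035054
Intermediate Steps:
v = -9
p(K, o) = K*o
s = -44 (s = 10 + (6*(-9))*1 = 10 - 54*1 = 10 - 54 = -44)
s/12552 = -44/12552 = -44*1/12552 = -11/3138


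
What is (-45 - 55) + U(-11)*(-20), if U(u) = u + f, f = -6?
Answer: 240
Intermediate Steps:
U(u) = -6 + u (U(u) = u - 6 = -6 + u)
(-45 - 55) + U(-11)*(-20) = (-45 - 55) + (-6 - 11)*(-20) = -100 - 17*(-20) = -100 + 340 = 240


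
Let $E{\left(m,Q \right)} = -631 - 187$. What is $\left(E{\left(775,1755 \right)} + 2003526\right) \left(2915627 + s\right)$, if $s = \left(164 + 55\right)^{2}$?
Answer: $5935201396304$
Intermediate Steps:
$E{\left(m,Q \right)} = -818$
$s = 47961$ ($s = 219^{2} = 47961$)
$\left(E{\left(775,1755 \right)} + 2003526\right) \left(2915627 + s\right) = \left(-818 + 2003526\right) \left(2915627 + 47961\right) = 2002708 \cdot 2963588 = 5935201396304$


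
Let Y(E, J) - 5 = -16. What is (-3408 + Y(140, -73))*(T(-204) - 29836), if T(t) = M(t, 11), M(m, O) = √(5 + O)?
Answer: 101995608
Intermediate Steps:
Y(E, J) = -11 (Y(E, J) = 5 - 16 = -11)
T(t) = 4 (T(t) = √(5 + 11) = √16 = 4)
(-3408 + Y(140, -73))*(T(-204) - 29836) = (-3408 - 11)*(4 - 29836) = -3419*(-29832) = 101995608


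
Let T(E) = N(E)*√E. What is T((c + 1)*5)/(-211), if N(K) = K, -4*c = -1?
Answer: -125/1688 ≈ -0.074052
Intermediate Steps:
c = ¼ (c = -¼*(-1) = ¼ ≈ 0.25000)
T(E) = E^(3/2) (T(E) = E*√E = E^(3/2))
T((c + 1)*5)/(-211) = ((¼ + 1)*5)^(3/2)/(-211) = ((5/4)*5)^(3/2)*(-1/211) = (25/4)^(3/2)*(-1/211) = (125/8)*(-1/211) = -125/1688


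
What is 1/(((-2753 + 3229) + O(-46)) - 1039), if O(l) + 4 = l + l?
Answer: -1/659 ≈ -0.0015175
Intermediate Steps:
O(l) = -4 + 2*l (O(l) = -4 + (l + l) = -4 + 2*l)
1/(((-2753 + 3229) + O(-46)) - 1039) = 1/(((-2753 + 3229) + (-4 + 2*(-46))) - 1039) = 1/((476 + (-4 - 92)) - 1039) = 1/((476 - 96) - 1039) = 1/(380 - 1039) = 1/(-659) = -1/659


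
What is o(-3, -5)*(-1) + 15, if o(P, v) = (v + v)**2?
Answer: -85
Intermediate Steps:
o(P, v) = 4*v**2 (o(P, v) = (2*v)**2 = 4*v**2)
o(-3, -5)*(-1) + 15 = (4*(-5)**2)*(-1) + 15 = (4*25)*(-1) + 15 = 100*(-1) + 15 = -100 + 15 = -85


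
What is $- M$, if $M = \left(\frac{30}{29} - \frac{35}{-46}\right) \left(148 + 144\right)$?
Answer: $- \frac{349670}{667} \approx -524.24$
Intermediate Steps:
$M = \frac{349670}{667}$ ($M = \left(30 \cdot \frac{1}{29} - - \frac{35}{46}\right) 292 = \left(\frac{30}{29} + \frac{35}{46}\right) 292 = \frac{2395}{1334} \cdot 292 = \frac{349670}{667} \approx 524.24$)
$- M = \left(-1\right) \frac{349670}{667} = - \frac{349670}{667}$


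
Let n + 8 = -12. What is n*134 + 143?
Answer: -2537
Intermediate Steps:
n = -20 (n = -8 - 12 = -20)
n*134 + 143 = -20*134 + 143 = -2680 + 143 = -2537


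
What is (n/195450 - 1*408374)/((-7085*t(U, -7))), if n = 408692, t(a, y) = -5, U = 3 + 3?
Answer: -39908144804/3461908125 ≈ -11.528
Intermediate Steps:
U = 6
(n/195450 - 1*408374)/((-7085*t(U, -7))) = (408692/195450 - 1*408374)/((-7085*(-5))) = (408692*(1/195450) - 408374)/35425 = (204346/97725 - 408374)*(1/35425) = -39908144804/97725*1/35425 = -39908144804/3461908125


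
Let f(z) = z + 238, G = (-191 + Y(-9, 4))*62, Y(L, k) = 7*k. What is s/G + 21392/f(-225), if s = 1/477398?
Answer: 103207504949683/62719594444 ≈ 1645.5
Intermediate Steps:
s = 1/477398 ≈ 2.0947e-6
G = -10106 (G = (-191 + 7*4)*62 = (-191 + 28)*62 = -163*62 = -10106)
f(z) = 238 + z
s/G + 21392/f(-225) = (1/477398)/(-10106) + 21392/(238 - 225) = (1/477398)*(-1/10106) + 21392/13 = -1/4824584188 + 21392*(1/13) = -1/4824584188 + 21392/13 = 103207504949683/62719594444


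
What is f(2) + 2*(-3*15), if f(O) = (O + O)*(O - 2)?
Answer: -90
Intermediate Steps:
f(O) = 2*O*(-2 + O) (f(O) = (2*O)*(-2 + O) = 2*O*(-2 + O))
f(2) + 2*(-3*15) = 2*2*(-2 + 2) + 2*(-3*15) = 2*2*0 + 2*(-45) = 0 - 90 = -90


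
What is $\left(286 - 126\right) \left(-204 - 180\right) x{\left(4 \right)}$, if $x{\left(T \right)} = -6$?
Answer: $368640$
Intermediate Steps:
$\left(286 - 126\right) \left(-204 - 180\right) x{\left(4 \right)} = \left(286 - 126\right) \left(-204 - 180\right) \left(-6\right) = 160 \left(-384\right) \left(-6\right) = \left(-61440\right) \left(-6\right) = 368640$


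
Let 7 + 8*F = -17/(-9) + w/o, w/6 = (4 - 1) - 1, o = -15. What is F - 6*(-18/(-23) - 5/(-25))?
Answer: -27467/4140 ≈ -6.6345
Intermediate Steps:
w = 12 (w = 6*((4 - 1) - 1) = 6*(3 - 1) = 6*2 = 12)
F = -133/180 (F = -7/8 + (-17/(-9) + 12/(-15))/8 = -7/8 + (-17*(-⅑) + 12*(-1/15))/8 = -7/8 + (17/9 - ⅘)/8 = -7/8 + (⅛)*(49/45) = -7/8 + 49/360 = -133/180 ≈ -0.73889)
F - 6*(-18/(-23) - 5/(-25)) = -133/180 - 6*(-18/(-23) - 5/(-25)) = -133/180 - 6*(-18*(-1/23) - 5*(-1/25)) = -133/180 - 6*(18/23 + ⅕) = -133/180 - 6*113/115 = -133/180 - 678/115 = -27467/4140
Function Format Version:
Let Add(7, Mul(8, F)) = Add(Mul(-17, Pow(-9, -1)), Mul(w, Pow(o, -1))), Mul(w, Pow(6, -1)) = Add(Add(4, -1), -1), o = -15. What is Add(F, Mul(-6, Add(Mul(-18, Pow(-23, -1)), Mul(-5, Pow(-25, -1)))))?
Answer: Rational(-27467, 4140) ≈ -6.6345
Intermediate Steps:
w = 12 (w = Mul(6, Add(Add(4, -1), -1)) = Mul(6, Add(3, -1)) = Mul(6, 2) = 12)
F = Rational(-133, 180) (F = Add(Rational(-7, 8), Mul(Rational(1, 8), Add(Mul(-17, Pow(-9, -1)), Mul(12, Pow(-15, -1))))) = Add(Rational(-7, 8), Mul(Rational(1, 8), Add(Mul(-17, Rational(-1, 9)), Mul(12, Rational(-1, 15))))) = Add(Rational(-7, 8), Mul(Rational(1, 8), Add(Rational(17, 9), Rational(-4, 5)))) = Add(Rational(-7, 8), Mul(Rational(1, 8), Rational(49, 45))) = Add(Rational(-7, 8), Rational(49, 360)) = Rational(-133, 180) ≈ -0.73889)
Add(F, Mul(-6, Add(Mul(-18, Pow(-23, -1)), Mul(-5, Pow(-25, -1))))) = Add(Rational(-133, 180), Mul(-6, Add(Mul(-18, Pow(-23, -1)), Mul(-5, Pow(-25, -1))))) = Add(Rational(-133, 180), Mul(-6, Add(Mul(-18, Rational(-1, 23)), Mul(-5, Rational(-1, 25))))) = Add(Rational(-133, 180), Mul(-6, Add(Rational(18, 23), Rational(1, 5)))) = Add(Rational(-133, 180), Mul(-6, Rational(113, 115))) = Add(Rational(-133, 180), Rational(-678, 115)) = Rational(-27467, 4140)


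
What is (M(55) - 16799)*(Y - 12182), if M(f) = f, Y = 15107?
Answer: -48976200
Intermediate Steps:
(M(55) - 16799)*(Y - 12182) = (55 - 16799)*(15107 - 12182) = -16744*2925 = -48976200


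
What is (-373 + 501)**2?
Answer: 16384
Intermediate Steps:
(-373 + 501)**2 = 128**2 = 16384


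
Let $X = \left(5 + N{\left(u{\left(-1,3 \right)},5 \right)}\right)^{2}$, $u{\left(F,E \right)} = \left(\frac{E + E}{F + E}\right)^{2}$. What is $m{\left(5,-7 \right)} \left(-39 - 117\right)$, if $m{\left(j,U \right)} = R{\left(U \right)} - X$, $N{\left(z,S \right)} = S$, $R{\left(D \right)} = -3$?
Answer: $16068$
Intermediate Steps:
$u{\left(F,E \right)} = \frac{4 E^{2}}{\left(E + F\right)^{2}}$ ($u{\left(F,E \right)} = \left(\frac{2 E}{E + F}\right)^{2} = \frac{4 E^{2}}{\left(E + F\right)^{2}}$)
$X = 100$ ($X = \left(5 + 5\right)^{2} = 10^{2} = 100$)
$m{\left(j,U \right)} = -103$ ($m{\left(j,U \right)} = -3 - 100 = -103$)
$m{\left(5,-7 \right)} \left(-39 - 117\right) = - 103 \left(-39 - 117\right) = \left(-103\right) \left(-156\right) = 16068$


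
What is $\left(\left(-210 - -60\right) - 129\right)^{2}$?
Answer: $77841$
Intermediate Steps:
$\left(\left(-210 - -60\right) - 129\right)^{2} = \left(\left(-210 + 60\right) - 129\right)^{2} = \left(-150 - 129\right)^{2} = \left(-279\right)^{2} = 77841$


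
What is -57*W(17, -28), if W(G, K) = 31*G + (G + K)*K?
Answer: -47595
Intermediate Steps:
W(G, K) = 31*G + K*(G + K)
-57*W(17, -28) = -57*((-28)**2 + 31*17 + 17*(-28)) = -57*(784 + 527 - 476) = -57*835 = -47595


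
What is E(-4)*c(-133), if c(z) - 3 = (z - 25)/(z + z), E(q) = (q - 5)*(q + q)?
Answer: 34416/133 ≈ 258.77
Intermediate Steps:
E(q) = 2*q*(-5 + q) (E(q) = (-5 + q)*(2*q) = 2*q*(-5 + q))
c(z) = 3 + (-25 + z)/(2*z) (c(z) = 3 + (z - 25)/(z + z) = 3 + (-25 + z)/((2*z)) = 3 + (-25 + z)*(1/(2*z)) = 3 + (-25 + z)/(2*z))
E(-4)*c(-133) = (2*(-4)*(-5 - 4))*((½)*(-25 + 7*(-133))/(-133)) = (2*(-4)*(-9))*((½)*(-1/133)*(-25 - 931)) = 72*((½)*(-1/133)*(-956)) = 72*(478/133) = 34416/133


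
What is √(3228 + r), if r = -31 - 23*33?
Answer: √2438 ≈ 49.376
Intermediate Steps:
r = -790 (r = -31 - 759 = -790)
√(3228 + r) = √(3228 - 790) = √2438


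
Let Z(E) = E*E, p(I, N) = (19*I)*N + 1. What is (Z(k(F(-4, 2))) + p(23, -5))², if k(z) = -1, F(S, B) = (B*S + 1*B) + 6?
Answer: 4765489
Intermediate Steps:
F(S, B) = 6 + B + B*S (F(S, B) = (B*S + B) + 6 = (B + B*S) + 6 = 6 + B + B*S)
p(I, N) = 1 + 19*I*N (p(I, N) = 19*I*N + 1 = 1 + 19*I*N)
Z(E) = E²
(Z(k(F(-4, 2))) + p(23, -5))² = ((-1)² + (1 + 19*23*(-5)))² = (1 + (1 - 2185))² = (1 - 2184)² = (-2183)² = 4765489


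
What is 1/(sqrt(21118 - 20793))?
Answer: sqrt(13)/65 ≈ 0.055470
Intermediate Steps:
1/(sqrt(21118 - 20793)) = 1/(sqrt(325)) = 1/(5*sqrt(13)) = sqrt(13)/65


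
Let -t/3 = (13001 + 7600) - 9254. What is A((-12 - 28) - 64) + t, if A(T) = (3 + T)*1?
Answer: -34142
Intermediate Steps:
A(T) = 3 + T
t = -34041 (t = -3*((13001 + 7600) - 9254) = -3*(20601 - 9254) = -3*11347 = -34041)
A((-12 - 28) - 64) + t = (3 + ((-12 - 28) - 64)) - 34041 = (3 + (-40 - 64)) - 34041 = (3 - 104) - 34041 = -101 - 34041 = -34142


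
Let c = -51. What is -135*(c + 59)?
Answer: -1080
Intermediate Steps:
-135*(c + 59) = -135*(-51 + 59) = -135*8 = -1080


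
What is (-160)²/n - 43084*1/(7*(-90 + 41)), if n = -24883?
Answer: 1063278372/8534869 ≈ 124.58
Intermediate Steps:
(-160)²/n - 43084*1/(7*(-90 + 41)) = (-160)²/(-24883) - 43084*1/(7*(-90 + 41)) = 25600*(-1/24883) - 43084/((-49*7)) = -25600/24883 - 43084/(-343) = -25600/24883 - 43084*(-1/343) = -25600/24883 + 43084/343 = 1063278372/8534869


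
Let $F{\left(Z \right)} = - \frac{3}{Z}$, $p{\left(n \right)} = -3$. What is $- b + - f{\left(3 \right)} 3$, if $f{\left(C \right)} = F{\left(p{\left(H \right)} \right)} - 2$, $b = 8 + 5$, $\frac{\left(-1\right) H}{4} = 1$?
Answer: $-10$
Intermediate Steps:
$H = -4$ ($H = \left(-4\right) 1 = -4$)
$b = 13$
$f{\left(C \right)} = -1$ ($f{\left(C \right)} = - \frac{3}{-3} - 2 = \left(-3\right) \left(- \frac{1}{3}\right) - 2 = 1 - 2 = -1$)
$- b + - f{\left(3 \right)} 3 = \left(-1\right) 13 + \left(-1\right) \left(-1\right) 3 = -13 + 1 \cdot 3 = -13 + 3 = -10$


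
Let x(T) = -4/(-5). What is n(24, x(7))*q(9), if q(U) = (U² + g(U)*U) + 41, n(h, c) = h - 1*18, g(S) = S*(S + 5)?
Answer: 7536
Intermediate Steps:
g(S) = S*(5 + S)
x(T) = ⅘ (x(T) = -4*(-⅕) = ⅘)
n(h, c) = -18 + h (n(h, c) = h - 18 = -18 + h)
q(U) = 41 + U² + U²*(5 + U) (q(U) = (U² + (U*(5 + U))*U) + 41 = (U² + U²*(5 + U)) + 41 = 41 + U² + U²*(5 + U))
n(24, x(7))*q(9) = (-18 + 24)*(41 + 9³ + 6*9²) = 6*(41 + 729 + 6*81) = 6*(41 + 729 + 486) = 6*1256 = 7536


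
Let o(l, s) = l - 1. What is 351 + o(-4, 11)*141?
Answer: -354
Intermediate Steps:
o(l, s) = -1 + l
351 + o(-4, 11)*141 = 351 + (-1 - 4)*141 = 351 - 5*141 = 351 - 705 = -354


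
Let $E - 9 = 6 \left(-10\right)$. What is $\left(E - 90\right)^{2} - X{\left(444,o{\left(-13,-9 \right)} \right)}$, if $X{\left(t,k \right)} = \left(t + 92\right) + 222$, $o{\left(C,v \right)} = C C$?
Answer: $19123$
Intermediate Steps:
$o{\left(C,v \right)} = C^{2}$
$X{\left(t,k \right)} = 314 + t$ ($X{\left(t,k \right)} = \left(92 + t\right) + 222 = 314 + t$)
$E = -51$ ($E = 9 + 6 \left(-10\right) = 9 - 60 = -51$)
$\left(E - 90\right)^{2} - X{\left(444,o{\left(-13,-9 \right)} \right)} = \left(-51 - 90\right)^{2} - \left(314 + 444\right) = \left(-141\right)^{2} - 758 = 19881 - 758 = 19123$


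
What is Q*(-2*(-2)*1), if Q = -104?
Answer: -416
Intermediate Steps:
Q*(-2*(-2)*1) = -104*(-2*(-2)) = -416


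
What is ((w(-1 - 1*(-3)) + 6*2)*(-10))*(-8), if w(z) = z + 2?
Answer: 1280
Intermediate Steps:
w(z) = 2 + z
((w(-1 - 1*(-3)) + 6*2)*(-10))*(-8) = (((2 + (-1 - 1*(-3))) + 6*2)*(-10))*(-8) = (((2 + (-1 + 3)) + 12)*(-10))*(-8) = (((2 + 2) + 12)*(-10))*(-8) = ((4 + 12)*(-10))*(-8) = (16*(-10))*(-8) = -160*(-8) = 1280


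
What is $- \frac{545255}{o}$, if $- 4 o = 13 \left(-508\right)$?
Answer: $- \frac{545255}{1651} \approx -330.26$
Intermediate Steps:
$o = 1651$ ($o = - \frac{13 \left(-508\right)}{4} = \left(- \frac{1}{4}\right) \left(-6604\right) = 1651$)
$- \frac{545255}{o} = - \frac{545255}{1651}$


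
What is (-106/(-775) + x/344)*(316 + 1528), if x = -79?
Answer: -11414821/66650 ≈ -171.27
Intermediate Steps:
(-106/(-775) + x/344)*(316 + 1528) = (-106/(-775) - 79/344)*(316 + 1528) = (-106*(-1/775) - 79*1/344)*1844 = (106/775 - 79/344)*1844 = -24761/266600*1844 = -11414821/66650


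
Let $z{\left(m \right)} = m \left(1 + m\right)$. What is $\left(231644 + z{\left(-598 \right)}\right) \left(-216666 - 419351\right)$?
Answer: $-374391407050$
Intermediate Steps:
$\left(231644 + z{\left(-598 \right)}\right) \left(-216666 - 419351\right) = \left(231644 - 598 \left(1 - 598\right)\right) \left(-216666 - 419351\right) = \left(231644 - -357006\right) \left(-636017\right) = \left(231644 + 357006\right) \left(-636017\right) = 588650 \left(-636017\right) = -374391407050$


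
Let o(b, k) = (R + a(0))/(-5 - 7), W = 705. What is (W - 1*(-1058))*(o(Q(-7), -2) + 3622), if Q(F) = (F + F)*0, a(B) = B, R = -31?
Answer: 76681685/12 ≈ 6.3901e+6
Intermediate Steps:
Q(F) = 0 (Q(F) = (2*F)*0 = 0)
o(b, k) = 31/12 (o(b, k) = (-31 + 0)/(-5 - 7) = -31/(-12) = -31*(-1/12) = 31/12)
(W - 1*(-1058))*(o(Q(-7), -2) + 3622) = (705 - 1*(-1058))*(31/12 + 3622) = (705 + 1058)*(43495/12) = 1763*(43495/12) = 76681685/12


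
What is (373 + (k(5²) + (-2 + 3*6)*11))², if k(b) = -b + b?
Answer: 301401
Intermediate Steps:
k(b) = 0
(373 + (k(5²) + (-2 + 3*6)*11))² = (373 + (0 + (-2 + 3*6)*11))² = (373 + (0 + (-2 + 18)*11))² = (373 + (0 + 16*11))² = (373 + (0 + 176))² = (373 + 176)² = 549² = 301401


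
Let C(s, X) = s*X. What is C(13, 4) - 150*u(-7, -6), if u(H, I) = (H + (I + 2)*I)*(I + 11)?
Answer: -12698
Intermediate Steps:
C(s, X) = X*s
u(H, I) = (11 + I)*(H + I*(2 + I)) (u(H, I) = (H + (2 + I)*I)*(11 + I) = (H + I*(2 + I))*(11 + I) = (11 + I)*(H + I*(2 + I)))
C(13, 4) - 150*u(-7, -6) = 4*13 - 150*((-6)³ + 11*(-7) + 13*(-6)² + 22*(-6) - 7*(-6)) = 52 - 150*(-216 - 77 + 13*36 - 132 + 42) = 52 - 150*(-216 - 77 + 468 - 132 + 42) = 52 - 150*85 = 52 - 12750 = -12698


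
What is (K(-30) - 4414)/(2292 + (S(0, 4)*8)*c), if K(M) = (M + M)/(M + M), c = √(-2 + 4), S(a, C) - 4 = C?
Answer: -2528649/1311268 + 17652*√2/327817 ≈ -1.8522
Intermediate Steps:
S(a, C) = 4 + C
c = √2 ≈ 1.4142
K(M) = 1 (K(M) = (2*M)/((2*M)) = (2*M)*(1/(2*M)) = 1)
(K(-30) - 4414)/(2292 + (S(0, 4)*8)*c) = (1 - 4414)/(2292 + ((4 + 4)*8)*√2) = -4413/(2292 + (8*8)*√2) = -4413/(2292 + 64*√2)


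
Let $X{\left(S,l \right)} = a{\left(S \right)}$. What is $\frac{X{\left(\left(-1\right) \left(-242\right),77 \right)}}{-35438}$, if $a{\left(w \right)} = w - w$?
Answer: $0$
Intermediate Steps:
$a{\left(w \right)} = 0$
$X{\left(S,l \right)} = 0$
$\frac{X{\left(\left(-1\right) \left(-242\right),77 \right)}}{-35438} = \frac{0}{-35438} = 0 \left(- \frac{1}{35438}\right) = 0$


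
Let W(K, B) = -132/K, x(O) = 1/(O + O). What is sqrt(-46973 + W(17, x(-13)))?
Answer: I*sqrt(13577441)/17 ≈ 216.75*I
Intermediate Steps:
x(O) = 1/(2*O)
sqrt(-46973 + W(17, x(-13))) = sqrt(-46973 - 132/17) = sqrt(-798673/17) = I*sqrt(13577441)/17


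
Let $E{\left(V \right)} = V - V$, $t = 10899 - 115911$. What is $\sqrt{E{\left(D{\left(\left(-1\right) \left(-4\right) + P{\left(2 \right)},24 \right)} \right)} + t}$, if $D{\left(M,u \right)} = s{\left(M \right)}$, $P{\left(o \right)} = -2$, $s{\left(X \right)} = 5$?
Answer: $6 i \sqrt{2917} \approx 324.06 i$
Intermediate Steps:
$t = -105012$ ($t = 10899 - 115911 = -105012$)
$D{\left(M,u \right)} = 5$
$E{\left(V \right)} = 0$
$\sqrt{E{\left(D{\left(\left(-1\right) \left(-4\right) + P{\left(2 \right)},24 \right)} \right)} + t} = \sqrt{0 - 105012} = \sqrt{-105012} = 6 i \sqrt{2917}$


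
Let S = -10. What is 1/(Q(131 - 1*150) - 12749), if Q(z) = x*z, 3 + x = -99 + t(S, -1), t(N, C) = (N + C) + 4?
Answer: -1/10678 ≈ -9.3651e-5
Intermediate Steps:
t(N, C) = 4 + C + N (t(N, C) = (C + N) + 4 = 4 + C + N)
x = -109 (x = -3 + (-99 + (4 - 1 - 10)) = -3 + (-99 - 7) = -3 - 106 = -109)
Q(z) = -109*z
1/(Q(131 - 1*150) - 12749) = 1/(-109*(131 - 1*150) - 12749) = 1/(-109*(131 - 150) - 12749) = 1/(-109*(-19) - 12749) = 1/(2071 - 12749) = 1/(-10678) = -1/10678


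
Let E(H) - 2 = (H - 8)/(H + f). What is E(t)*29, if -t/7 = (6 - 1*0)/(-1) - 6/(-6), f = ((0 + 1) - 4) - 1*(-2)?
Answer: 2755/34 ≈ 81.029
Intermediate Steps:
f = -1 (f = (1 - 4) + 2 = -3 + 2 = -1)
t = 35 (t = -7*((6 - 1*0)/(-1) - 6/(-6)) = -7*((6 + 0)*(-1) - 6*(-⅙)) = -7*(6*(-1) + 1) = -7*(-6 + 1) = -7*(-5) = 35)
E(H) = 2 + (-8 + H)/(-1 + H) (E(H) = 2 + (H - 8)/(H - 1) = 2 + (-8 + H)/(-1 + H))
E(t)*29 = ((-10 + 3*35)/(-1 + 35))*29 = ((-10 + 105)/34)*29 = ((1/34)*95)*29 = (95/34)*29 = 2755/34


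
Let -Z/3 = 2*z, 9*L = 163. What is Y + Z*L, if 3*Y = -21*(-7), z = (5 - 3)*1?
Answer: -505/3 ≈ -168.33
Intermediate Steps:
L = 163/9 (L = (⅑)*163 = 163/9 ≈ 18.111)
z = 2 (z = 2*1 = 2)
Y = 49 (Y = (-21*(-7))/3 = (⅓)*147 = 49)
Z = -12 (Z = -6*2 = -3*4 = -12)
Y + Z*L = 49 - 12*163/9 = 49 - 652/3 = -505/3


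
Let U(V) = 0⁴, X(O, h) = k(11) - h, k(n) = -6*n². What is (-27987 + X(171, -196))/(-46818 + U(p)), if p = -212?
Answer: 28517/46818 ≈ 0.60910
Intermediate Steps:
X(O, h) = -726 - h (X(O, h) = -6*11² - h = -6*121 - h = -726 - h)
U(V) = 0
(-27987 + X(171, -196))/(-46818 + U(p)) = (-27987 + (-726 - 1*(-196)))/(-46818 + 0) = (-27987 + (-726 + 196))/(-46818) = (-27987 - 530)*(-1/46818) = -28517*(-1/46818) = 28517/46818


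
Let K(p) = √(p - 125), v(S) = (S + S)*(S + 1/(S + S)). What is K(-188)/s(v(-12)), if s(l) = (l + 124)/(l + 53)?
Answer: 342*I*√313/413 ≈ 14.65*I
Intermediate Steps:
v(S) = 2*S*(S + 1/(2*S)) (v(S) = (2*S)*(S + 1/(2*S)) = 2*S*(S + 1/(2*S)))
K(p) = √(-125 + p)
s(l) = (124 + l)/(53 + l)
K(-188)/s(v(-12)) = √(-125 - 188)/(((124 + (1 + 2*(-12)²))/(53 + (1 + 2*(-12)²)))) = √(-313)/(((124 + (1 + 2*144))/(53 + (1 + 2*144)))) = (I*√313)/(((124 + (1 + 288))/(53 + (1 + 288)))) = (I*√313)/(((124 + 289)/(53 + 289))) = (I*√313)/((413/342)) = (I*√313)/(((1/342)*413)) = (I*√313)/(413/342) = (I*√313)*(342/413) = 342*I*√313/413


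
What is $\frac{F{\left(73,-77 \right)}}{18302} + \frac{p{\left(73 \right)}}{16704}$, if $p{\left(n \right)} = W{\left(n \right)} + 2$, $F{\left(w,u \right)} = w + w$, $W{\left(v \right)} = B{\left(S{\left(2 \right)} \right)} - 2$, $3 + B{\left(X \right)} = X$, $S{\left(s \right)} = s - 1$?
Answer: $\frac{600545}{76429152} \approx 0.0078575$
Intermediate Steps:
$S{\left(s \right)} = -1 + s$
$B{\left(X \right)} = -3 + X$
$W{\left(v \right)} = -4$ ($W{\left(v \right)} = \left(-3 + \left(-1 + 2\right)\right) - 2 = \left(-3 + 1\right) - 2 = -2 - 2 = -4$)
$F{\left(w,u \right)} = 2 w$
$p{\left(n \right)} = -2$ ($p{\left(n \right)} = -4 + 2 = -2$)
$\frac{F{\left(73,-77 \right)}}{18302} + \frac{p{\left(73 \right)}}{16704} = \frac{2 \cdot 73}{18302} - \frac{2}{16704} = 146 \cdot \frac{1}{18302} - \frac{1}{8352} = \frac{73}{9151} - \frac{1}{8352} = \frac{600545}{76429152}$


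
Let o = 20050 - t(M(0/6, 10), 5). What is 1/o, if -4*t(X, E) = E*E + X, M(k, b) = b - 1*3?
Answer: 1/20058 ≈ 4.9855e-5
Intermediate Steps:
M(k, b) = -3 + b (M(k, b) = b - 3 = -3 + b)
t(X, E) = -X/4 - E²/4 (t(X, E) = -(E*E + X)/4 = -(E² + X)/4 = -(X + E²)/4 = -X/4 - E²/4)
o = 20058 (o = 20050 - (-(-3 + 10)/4 - ¼*5²) = 20050 - (-¼*7 - ¼*25) = 20050 - (-7/4 - 25/4) = 20050 - 1*(-8) = 20050 + 8 = 20058)
1/o = 1/20058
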